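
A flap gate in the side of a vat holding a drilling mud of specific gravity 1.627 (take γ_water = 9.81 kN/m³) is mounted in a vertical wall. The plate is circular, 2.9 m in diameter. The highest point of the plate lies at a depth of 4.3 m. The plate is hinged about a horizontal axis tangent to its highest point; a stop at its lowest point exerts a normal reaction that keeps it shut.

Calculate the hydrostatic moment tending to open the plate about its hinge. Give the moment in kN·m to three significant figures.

M ≈ 934 kN·m

γ = 1.627 × 9.81 = 15.96087 kN/m³.
The centroid is at the centre, 1.45 m below the top of the plate, so the centroid depth is h_c = 4.3 + 1.45 = 5.75 m.
A = π(1.45)² = 6.6052 m².
Resultant F = γ·h_c·A = 15.96087 × 5.75 × 6.6052 = 606.192 kN.
I_c = πr⁴/4 = π × 1.45⁴/4 = 3.47186 m⁴.
Centre of pressure: y_p = y_c + I_c/(y_c·A) = 5.75 + 3.47186/(5.75 × 6.6052) = 5.75 + 0.0914131 = 5.84141 m along the plane.
The resultant acts 1.45 + 0.0914131 = 1.54141 m (along the plate) below the hinge at the top edge, so the moment about the hinge is M = F × 1.54141 = 606.192 × 1.54141 = 934.39 kN·m.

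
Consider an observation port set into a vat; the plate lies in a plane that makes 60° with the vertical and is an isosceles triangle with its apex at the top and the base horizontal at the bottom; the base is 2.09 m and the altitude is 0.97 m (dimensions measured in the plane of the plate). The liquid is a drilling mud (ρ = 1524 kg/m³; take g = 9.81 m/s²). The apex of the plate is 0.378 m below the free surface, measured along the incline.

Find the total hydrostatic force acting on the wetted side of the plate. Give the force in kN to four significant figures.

γ = ρg = 1524 × 9.81 / 1000 = 14.95044 kN/m³.
The plate makes 60° with the vertical, i.e. θ = 90° − 60° = 30° to the horizontal. Measuring y along the incline from the free-surface line, vertical depth h = y·sinθ with sinθ = 0.500000.
With the apex up, the centroid sits 2h/3 = 2 × 0.97/3 = 0.646667 m below the apex, so y_c = 0.378 + 0.646667 = 1.02467 m and h_c = 1.02467 × 0.500000 = 0.512335 m.
A = ½ × 2.09 × 0.97 = 1.01365 m².
Resultant F = γ·h_c·A = 14.95044 × 0.512335 × 1.01365 = 7.76419 kN.

F ≈ 7.764 kN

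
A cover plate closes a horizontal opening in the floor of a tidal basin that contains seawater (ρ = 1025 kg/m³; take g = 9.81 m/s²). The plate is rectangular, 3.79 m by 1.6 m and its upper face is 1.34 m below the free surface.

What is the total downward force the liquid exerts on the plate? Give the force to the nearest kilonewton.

γ = ρg = 1025 × 9.81 / 1000 = 10.05525 kN/m³.
The plate is horizontal, so pressure is uniform at p = γ·h = 10.05525 × 1.34 = 13.474 kN/m².
A = 3.79 × 1.6 = 6.064 m².
F = p·A = 13.474 × 6.064 = 81.7063 kN.

F ≈ 82 kN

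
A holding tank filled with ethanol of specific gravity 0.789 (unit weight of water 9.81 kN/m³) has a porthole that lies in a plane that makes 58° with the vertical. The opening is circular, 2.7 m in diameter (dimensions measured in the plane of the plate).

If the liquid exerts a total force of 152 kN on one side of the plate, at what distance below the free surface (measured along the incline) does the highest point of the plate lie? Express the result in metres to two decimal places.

y_top ≈ 5.12 m

γ = 0.789 × 9.81 = 7.74009 kN/m³.
A = π(1.35)² = 5.72555 m².
From F = γ·h_c·A, the centroid depth is h_c = 152/(7.74009 × 5.72555) = 3.42989 m.
The plate makes 58° with the vertical, i.e. θ = 90° − 58° = 32° to the horizontal. Measuring y along the incline from the free-surface line, vertical depth h = y·sinθ with sinθ = 0.529919.
Along the incline, y_c = h_c/sinθ = 3.42989/0.529919 = 6.47248 m.
The centroid is at the centre, 1.35 m below the top of the plate, so the highest point sits at y_top = 6.47248 − 1.35 = 5.12248 m along the incline.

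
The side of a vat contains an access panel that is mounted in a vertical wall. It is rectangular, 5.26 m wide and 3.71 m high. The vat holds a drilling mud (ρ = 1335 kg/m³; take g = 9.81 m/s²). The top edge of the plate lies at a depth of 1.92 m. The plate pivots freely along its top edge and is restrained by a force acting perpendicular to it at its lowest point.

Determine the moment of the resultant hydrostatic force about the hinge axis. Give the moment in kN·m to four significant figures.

γ = ρg = 1335 × 9.81 / 1000 = 13.09635 kN/m³.
The centroid lies 3.71/2 = 1.855 m below the top edge, so the centroid depth is h_c = 1.92 + 1.855 = 3.775 m.
A = 5.26 × 3.71 = 19.5146 m².
Resultant F = γ·h_c·A = 13.09635 × 3.775 × 19.5146 = 964.777 kN.
I_c = b·h³/12 = 5.26 × 3.71³/12 = 22.3834 m⁴.
Centre of pressure: y_p = y_c + I_c/(y_c·A) = 3.775 + 22.3834/(3.775 × 19.5146) = 3.775 + 0.303843 = 4.07884 m along the plane.
The resultant acts 1.855 + 0.303843 = 2.15884 m (along the plate) below the hinge at the top edge, so the moment about the hinge is M = F × 2.15884 = 964.777 × 2.15884 = 2082.8 kN·m.

M ≈ 2083 kN·m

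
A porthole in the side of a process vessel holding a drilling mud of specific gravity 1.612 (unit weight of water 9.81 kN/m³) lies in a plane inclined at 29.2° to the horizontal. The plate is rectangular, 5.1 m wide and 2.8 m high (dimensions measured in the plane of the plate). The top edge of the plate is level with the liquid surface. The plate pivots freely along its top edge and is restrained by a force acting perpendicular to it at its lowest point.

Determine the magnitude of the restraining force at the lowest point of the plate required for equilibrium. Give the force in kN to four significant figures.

γ = 1.612 × 9.81 = 15.81372 kN/m³.
Let θ = 29.2° be the plate's angle to the horizontal; measure y along the incline from where the plane meets the free surface. Vertical depth h = y·sinθ with sinθ = 0.487860.
The centroid lies 2.8/2 = 1.4 m below the top edge, so y_c = 1.4 m and h_c = 1.4 × 0.487860 = 0.683004 m.
A = 5.1 × 2.8 = 14.28 m².
Resultant F = γ·h_c·A = 15.81372 × 0.683004 × 14.28 = 154.236 kN.
I_c = b·h³/12 = 5.1 × 2.8³/12 = 9.3296 m⁴.
Centre of pressure: y_p = y_c + I_c/(y_c·A) = 1.4 + 9.3296/(1.4 × 14.28) = 1.4 + 0.466667 = 1.86667 m along the plane.
The resultant acts 1.4 + 0.466667 = 1.86667 m (along the plate) below the hinge at the top edge, so the moment about the hinge is M = F × 1.86667 = 154.236 × 1.86667 = 287.908 kN·m.
A normal force at the bottom, 2.8 m from the hinge, must supply this moment: P = 287.908/2.8 = 102.824 kN.

P ≈ 102.8 kN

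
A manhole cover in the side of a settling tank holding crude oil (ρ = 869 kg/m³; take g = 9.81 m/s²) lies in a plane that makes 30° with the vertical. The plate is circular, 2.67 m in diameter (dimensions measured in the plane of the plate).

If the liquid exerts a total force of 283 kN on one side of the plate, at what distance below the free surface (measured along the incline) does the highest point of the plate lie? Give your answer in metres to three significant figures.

y_top ≈ 5.51 m

γ = ρg = 869 × 9.81 / 1000 = 8.52489 kN/m³.
A = π(1.335)² = 5.59902 m².
From F = γ·h_c·A, the centroid depth is h_c = 283/(8.52489 × 5.59902) = 5.92906 m.
The plate makes 30° with the vertical, i.e. θ = 90° − 30° = 60° to the horizontal. Measuring y along the incline from the free-surface line, vertical depth h = y·sinθ with sinθ = 0.866025.
Along the incline, y_c = h_c/sinθ = 5.92906/0.866025 = 6.84629 m.
The centroid is at the centre, 1.335 m below the top of the plate, so the highest point sits at y_top = 6.84629 − 1.335 = 5.51129 m along the incline.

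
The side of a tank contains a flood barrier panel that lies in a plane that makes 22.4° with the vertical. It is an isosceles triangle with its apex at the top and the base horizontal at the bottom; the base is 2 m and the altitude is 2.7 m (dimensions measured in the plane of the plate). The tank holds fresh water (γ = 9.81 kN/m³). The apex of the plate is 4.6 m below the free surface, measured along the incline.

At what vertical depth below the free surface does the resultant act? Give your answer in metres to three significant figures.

h_p = 5.98 m

γ = 9.81 kN/m³.
The plate makes 22.4° with the vertical, i.e. θ = 90° − 22.4° = 67.6° to the horizontal. Measuring y along the incline from the free-surface line, vertical depth h = y·sinθ with sinθ = 0.924546.
With the apex up, the centroid sits 2h/3 = 2 × 2.7/3 = 1.8 m below the apex, so y_c = 4.6 + 1.8 = 6.4 m and h_c = 6.4 × 0.924546 = 5.91709 m.
A = ½ × 2 × 2.7 = 2.7 m².
Resultant F = γ·h_c·A = 9.81 × 5.91709 × 2.7 = 156.726 kN.
I_c = b·h³/36 = 2 × 2.7³/36 = 1.0935 m⁴.
Centre of pressure: y_p = y_c + I_c/(y_c·A) = 6.4 + 1.0935/(6.4 × 2.7) = 6.4 + 0.0632812 = 6.46328 m along the plane.
Vertically, h_p = y_p·sinθ = 6.46328 × 0.924546 = 5.9756 m.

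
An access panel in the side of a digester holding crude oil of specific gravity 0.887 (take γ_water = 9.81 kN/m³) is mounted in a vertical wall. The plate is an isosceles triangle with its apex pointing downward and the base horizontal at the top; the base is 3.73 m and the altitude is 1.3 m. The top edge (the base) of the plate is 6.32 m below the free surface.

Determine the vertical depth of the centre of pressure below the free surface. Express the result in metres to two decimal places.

γ = 0.887 × 9.81 = 8.70147 kN/m³.
With the apex down, the centroid sits h/3 = 1.3/3 = 0.433333 m below the base (the top edge), so the centroid depth is h_c = 6.32 + 0.433333 = 6.75333 m.
A = ½ × 3.73 × 1.3 = 2.4245 m².
Resultant F = γ·h_c·A = 8.70147 × 6.75333 × 2.4245 = 142.473 kN.
I_c = b·h³/36 = 3.73 × 1.3³/36 = 0.227634 m⁴.
Centre of pressure: y_p = y_c + I_c/(y_c·A) = 6.75333 + 0.227634/(6.75333 × 2.4245) = 6.75333 + 0.0139026 = 6.76723 m along the plane.

h_p = 6.77 m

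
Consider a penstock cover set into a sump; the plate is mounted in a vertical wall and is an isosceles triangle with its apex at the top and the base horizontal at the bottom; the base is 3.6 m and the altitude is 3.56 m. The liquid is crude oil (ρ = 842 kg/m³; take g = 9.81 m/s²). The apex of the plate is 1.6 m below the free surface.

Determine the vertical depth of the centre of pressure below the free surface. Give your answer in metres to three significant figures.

h_p = 4.15 m

γ = ρg = 842 × 9.81 / 1000 = 8.26002 kN/m³.
With the apex up, the centroid sits 2h/3 = 2 × 3.56/3 = 2.37333 m below the apex, so the centroid depth is h_c = 1.6 + 2.37333 = 3.97333 m.
A = ½ × 3.6 × 3.56 = 6.408 m².
Resultant F = γ·h_c·A = 8.26002 × 3.97333 × 6.408 = 210.309 kN.
I_c = b·h³/36 = 3.6 × 3.56³/36 = 4.5118 m⁴.
Centre of pressure: y_p = y_c + I_c/(y_c·A) = 3.97333 + 4.5118/(3.97333 × 6.408) = 3.97333 + 0.177204 = 4.15053 m along the plane.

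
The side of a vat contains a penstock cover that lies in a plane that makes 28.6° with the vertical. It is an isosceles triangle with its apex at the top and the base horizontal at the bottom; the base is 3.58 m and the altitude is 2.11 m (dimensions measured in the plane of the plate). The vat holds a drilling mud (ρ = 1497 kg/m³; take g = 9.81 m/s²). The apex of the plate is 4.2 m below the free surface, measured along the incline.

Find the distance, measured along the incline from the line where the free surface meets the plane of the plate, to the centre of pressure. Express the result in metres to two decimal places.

y_p = 5.65 m

γ = ρg = 1497 × 9.81 / 1000 = 14.68557 kN/m³.
The plate makes 28.6° with the vertical, i.e. θ = 90° − 28.6° = 61.4° to the horizontal. Measuring y along the incline from the free-surface line, vertical depth h = y·sinθ with sinθ = 0.877983.
With the apex up, the centroid sits 2h/3 = 2 × 2.11/3 = 1.40667 m below the apex, so y_c = 4.2 + 1.40667 = 5.60667 m and h_c = 5.60667 × 0.877983 = 4.92256 m.
A = ½ × 3.58 × 2.11 = 3.7769 m².
Resultant F = γ·h_c·A = 14.68557 × 4.92256 × 3.7769 = 273.034 kN.
I_c = b·h³/36 = 3.58 × 2.11³/36 = 0.934174 m⁴.
Centre of pressure: y_p = y_c + I_c/(y_c·A) = 5.60667 + 0.934174/(5.60667 × 3.7769) = 5.60667 + 0.0441151 = 5.65079 m along the plane.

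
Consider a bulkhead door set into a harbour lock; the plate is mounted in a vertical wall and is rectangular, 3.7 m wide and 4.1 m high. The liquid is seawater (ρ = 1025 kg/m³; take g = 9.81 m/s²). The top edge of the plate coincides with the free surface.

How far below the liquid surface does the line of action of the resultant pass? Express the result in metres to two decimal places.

γ = ρg = 1025 × 9.81 / 1000 = 10.05525 kN/m³.
The centroid lies 4.1/2 = 2.05 m below the top edge, so the centroid depth is h_c = 2.05 m.
A = 3.7 × 4.1 = 15.17 m².
Resultant F = γ·h_c·A = 10.05525 × 2.05 × 15.17 = 312.703 kN.
I_c = b·h³/12 = 3.7 × 4.1³/12 = 21.2506 m⁴.
Centre of pressure: y_p = y_c + I_c/(y_c·A) = 2.05 + 21.2506/(2.05 × 15.17) = 2.05 + 0.683332 = 2.73333 m along the plane.

h_p = 2.73 m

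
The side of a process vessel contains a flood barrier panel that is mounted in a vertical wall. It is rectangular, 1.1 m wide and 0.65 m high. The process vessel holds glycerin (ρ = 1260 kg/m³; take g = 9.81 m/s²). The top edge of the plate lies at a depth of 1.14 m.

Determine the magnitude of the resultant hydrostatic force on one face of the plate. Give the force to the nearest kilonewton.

γ = ρg = 1260 × 9.81 / 1000 = 12.3606 kN/m³.
The centroid lies 0.65/2 = 0.325 m below the top edge, so the centroid depth is h_c = 1.14 + 0.325 = 1.465 m.
A = 1.1 × 0.65 = 0.715 m².
Resultant F = γ·h_c·A = 12.3606 × 1.465 × 0.715 = 12.9474 kN.

F ≈ 13 kN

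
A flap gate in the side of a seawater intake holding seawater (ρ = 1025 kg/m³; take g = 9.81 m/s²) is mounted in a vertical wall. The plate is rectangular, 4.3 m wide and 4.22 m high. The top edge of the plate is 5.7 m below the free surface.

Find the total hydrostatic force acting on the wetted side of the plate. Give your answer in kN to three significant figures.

γ = ρg = 1025 × 9.81 / 1000 = 10.05525 kN/m³.
The centroid lies 4.22/2 = 2.11 m below the top edge, so the centroid depth is h_c = 5.7 + 2.11 = 7.81 m.
A = 4.3 × 4.22 = 18.146 m².
Resultant F = γ·h_c·A = 10.05525 × 7.81 × 18.146 = 1425.03 kN.

F ≈ 1430 kN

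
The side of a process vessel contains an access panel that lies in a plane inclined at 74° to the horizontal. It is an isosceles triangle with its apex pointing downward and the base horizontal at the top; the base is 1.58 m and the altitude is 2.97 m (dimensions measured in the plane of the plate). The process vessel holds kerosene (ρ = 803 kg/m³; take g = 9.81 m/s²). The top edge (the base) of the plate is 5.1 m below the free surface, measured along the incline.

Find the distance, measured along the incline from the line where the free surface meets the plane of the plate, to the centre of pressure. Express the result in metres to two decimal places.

y_p = 6.17 m

γ = ρg = 803 × 9.81 / 1000 = 7.87743 kN/m³.
Let θ = 74° be the plate's angle to the horizontal; measure y along the incline from where the plane meets the free surface. Vertical depth h = y·sinθ with sinθ = 0.961262.
With the apex down, the centroid sits h/3 = 2.97/3 = 0.99 m below the base (the top edge), so y_c = 5.1 + 0.99 = 6.09 m and h_c = 6.09 × 0.961262 = 5.85409 m.
A = ½ × 1.58 × 2.97 = 2.3463 m².
Resultant F = γ·h_c·A = 7.87743 × 5.85409 × 2.3463 = 108.2 kN.
I_c = b·h³/36 = 1.58 × 2.97³/36 = 1.1498 m⁴.
Centre of pressure: y_p = y_c + I_c/(y_c·A) = 6.09 + 1.1498/(6.09 × 2.3463) = 6.09 + 0.0804677 = 6.17047 m along the plane.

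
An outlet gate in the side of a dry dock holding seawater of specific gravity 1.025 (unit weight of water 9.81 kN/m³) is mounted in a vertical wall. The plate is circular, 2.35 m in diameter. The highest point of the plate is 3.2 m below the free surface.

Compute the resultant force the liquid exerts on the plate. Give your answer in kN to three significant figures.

F ≈ 191 kN

γ = 1.025 × 9.81 = 10.05525 kN/m³.
The centroid is at the centre, 1.175 m below the top of the plate, so the centroid depth is h_c = 3.2 + 1.175 = 4.375 m.
A = π(1.175)² = 4.33736 m².
Resultant F = γ·h_c·A = 10.05525 × 4.375 × 4.33736 = 190.808 kN.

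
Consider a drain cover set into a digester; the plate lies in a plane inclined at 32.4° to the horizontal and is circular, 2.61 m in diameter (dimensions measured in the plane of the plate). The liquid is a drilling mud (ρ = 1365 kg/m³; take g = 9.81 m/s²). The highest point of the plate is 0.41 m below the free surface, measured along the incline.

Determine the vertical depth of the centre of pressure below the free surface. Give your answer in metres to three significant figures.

γ = ρg = 1365 × 9.81 / 1000 = 13.39065 kN/m³.
Let θ = 32.4° be the plate's angle to the horizontal; measure y along the incline from where the plane meets the free surface. Vertical depth h = y·sinθ with sinθ = 0.535827.
The centroid is at the centre, 1.305 m below the top of the plate, so y_c = 0.41 + 1.305 = 1.715 m and h_c = 1.715 × 0.535827 = 0.918943 m.
A = π(1.305)² = 5.35021 m².
Resultant F = γ·h_c·A = 13.39065 × 0.918943 × 5.35021 = 65.8356 kN.
I_c = πr⁴/4 = π × 1.305⁴/4 = 2.27789 m⁴.
Centre of pressure: y_p = y_c + I_c/(y_c·A) = 1.715 + 2.27789/(1.715 × 5.35021) = 1.715 + 0.248255 = 1.96326 m along the plane.
Vertically, h_p = y_p·sinθ = 1.96326 × 0.535827 = 1.05197 m.

h_p = 1.05 m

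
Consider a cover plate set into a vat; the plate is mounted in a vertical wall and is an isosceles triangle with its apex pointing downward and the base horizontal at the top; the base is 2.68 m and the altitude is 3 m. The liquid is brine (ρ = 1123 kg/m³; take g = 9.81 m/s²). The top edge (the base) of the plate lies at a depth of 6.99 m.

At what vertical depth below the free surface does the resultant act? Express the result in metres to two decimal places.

γ = ρg = 1123 × 9.81 / 1000 = 11.01663 kN/m³.
With the apex down, the centroid sits h/3 = 3/3 = 1 m below the base (the top edge), so the centroid depth is h_c = 6.99 + 1 = 7.99 m.
A = ½ × 2.68 × 3 = 4.02 m².
Resultant F = γ·h_c·A = 11.01663 × 7.99 × 4.02 = 353.852 kN.
I_c = b·h³/36 = 2.68 × 3³/36 = 2.01 m⁴.
Centre of pressure: y_p = y_c + I_c/(y_c·A) = 7.99 + 2.01/(7.99 × 4.02) = 7.99 + 0.0625782 = 8.05258 m along the plane.

h_p = 8.05 m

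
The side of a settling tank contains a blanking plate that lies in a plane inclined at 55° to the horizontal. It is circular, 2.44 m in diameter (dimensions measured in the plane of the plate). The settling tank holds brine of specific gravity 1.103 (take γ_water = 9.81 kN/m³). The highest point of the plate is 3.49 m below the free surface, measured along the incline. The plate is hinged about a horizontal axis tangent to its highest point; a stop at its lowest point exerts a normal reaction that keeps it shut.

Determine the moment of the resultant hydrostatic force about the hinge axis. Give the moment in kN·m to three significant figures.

γ = 1.103 × 9.81 = 10.82043 kN/m³.
Let θ = 55° be the plate's angle to the horizontal; measure y along the incline from where the plane meets the free surface. Vertical depth h = y·sinθ with sinθ = 0.819152.
The centroid is at the centre, 1.22 m below the top of the plate, so y_c = 3.49 + 1.22 = 4.71 m and h_c = 4.71 × 0.819152 = 3.85821 m.
A = π(1.22)² = 4.67595 m².
Resultant F = γ·h_c·A = 10.82043 × 3.85821 × 4.67595 = 195.209 kN.
I_c = πr⁴/4 = π × 1.22⁴/4 = 1.73992 m⁴.
Centre of pressure: y_p = y_c + I_c/(y_c·A) = 4.71 + 1.73992/(4.71 × 4.67595) = 4.71 + 0.0790021 = 4.789 m along the plane.
The resultant acts 1.22 + 0.0790021 = 1.299 m (along the plate) below the hinge at the top edge, so the moment about the hinge is M = F × 1.299 = 195.209 × 1.299 = 253.576 kN·m.

M ≈ 254 kN·m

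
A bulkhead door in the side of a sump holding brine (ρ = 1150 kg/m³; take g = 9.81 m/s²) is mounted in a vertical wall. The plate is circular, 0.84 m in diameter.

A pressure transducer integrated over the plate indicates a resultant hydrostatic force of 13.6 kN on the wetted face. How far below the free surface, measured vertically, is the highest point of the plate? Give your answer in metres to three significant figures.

d_top ≈ 1.76 m

γ = ρg = 1150 × 9.81 / 1000 = 11.2815 kN/m³.
A = π(0.42)² = 0.554177 m².
From F = γ·h_c·A, the centroid depth is h_c = 13.6/(11.2815 × 0.554177) = 2.17532 m.
The centroid is at the centre, 0.42 m below the top of the plate, so the highest point sits at h_top = 2.17532 − 0.42 = 1.75532 m below the surface.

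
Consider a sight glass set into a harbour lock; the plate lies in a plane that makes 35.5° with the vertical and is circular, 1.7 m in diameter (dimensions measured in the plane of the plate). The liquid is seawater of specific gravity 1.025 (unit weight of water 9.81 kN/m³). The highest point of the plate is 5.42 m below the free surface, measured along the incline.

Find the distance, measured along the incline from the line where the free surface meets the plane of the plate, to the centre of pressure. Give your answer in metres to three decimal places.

γ = 1.025 × 9.81 = 10.05525 kN/m³.
The plate makes 35.5° with the vertical, i.e. θ = 90° − 35.5° = 54.5° to the horizontal. Measuring y along the incline from the free-surface line, vertical depth h = y·sinθ with sinθ = 0.814116.
The centroid is at the centre, 0.85 m below the top of the plate, so y_c = 5.42 + 0.85 = 6.27 m and h_c = 6.27 × 0.814116 = 5.10451 m.
A = π(0.85)² = 2.2698 m².
Resultant F = γ·h_c·A = 10.05525 × 5.10451 × 2.2698 = 116.502 kN.
I_c = πr⁴/4 = π × 0.85⁴/4 = 0.409983 m⁴.
Centre of pressure: y_p = y_c + I_c/(y_c·A) = 6.27 + 0.409983/(6.27 × 2.2698) = 6.27 + 0.0288078 = 6.29881 m along the plane.

y_p = 6.299 m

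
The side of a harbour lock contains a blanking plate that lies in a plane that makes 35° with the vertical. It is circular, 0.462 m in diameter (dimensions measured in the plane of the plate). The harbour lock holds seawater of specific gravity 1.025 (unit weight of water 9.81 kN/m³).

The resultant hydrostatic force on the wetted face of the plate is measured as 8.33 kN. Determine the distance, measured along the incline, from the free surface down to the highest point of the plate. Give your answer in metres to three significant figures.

y_top ≈ 5.80 m

γ = 1.025 × 9.81 = 10.05525 kN/m³.
A = π(0.231)² = 0.167639 m².
From F = γ·h_c·A, the centroid depth is h_c = 8.33/(10.05525 × 0.167639) = 4.94171 m.
The plate makes 35° with the vertical, i.e. θ = 90° − 35° = 55° to the horizontal. Measuring y along the incline from the free-surface line, vertical depth h = y·sinθ with sinθ = 0.819152.
Along the incline, y_c = h_c/sinθ = 4.94171/0.819152 = 6.03271 m.
The centroid is at the centre, 0.231 m below the top of the plate, so the highest point sits at y_top = 6.03271 − 0.231 = 5.80171 m along the incline.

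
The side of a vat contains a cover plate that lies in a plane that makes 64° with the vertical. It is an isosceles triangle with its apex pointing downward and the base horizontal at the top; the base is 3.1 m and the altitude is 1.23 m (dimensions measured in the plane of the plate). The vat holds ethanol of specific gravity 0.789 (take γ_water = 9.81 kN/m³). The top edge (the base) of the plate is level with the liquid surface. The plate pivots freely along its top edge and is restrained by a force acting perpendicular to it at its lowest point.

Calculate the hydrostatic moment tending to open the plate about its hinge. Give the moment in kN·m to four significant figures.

γ = 0.789 × 9.81 = 7.74009 kN/m³.
The plate makes 64° with the vertical, i.e. θ = 90° − 64° = 26° to the horizontal. Measuring y along the incline from the free-surface line, vertical depth h = y·sinθ with sinθ = 0.438371.
With the apex down, the centroid sits h/3 = 1.23/3 = 0.41 m below the base (the top edge), so y_c = 0.41 m and h_c = 0.41 × 0.438371 = 0.179732 m.
A = ½ × 3.1 × 1.23 = 1.9065 m².
Resultant F = γ·h_c·A = 7.74009 × 0.179732 × 1.9065 = 2.65221 kN.
I_c = b·h³/36 = 3.1 × 1.23³/36 = 0.160241 m⁴.
Centre of pressure: y_p = y_c + I_c/(y_c·A) = 0.41 + 0.160241/(0.41 × 1.9065) = 0.41 + 0.205 = 0.615 m along the plane.
The resultant acts 0.41 + 0.205 = 0.615 m (along the plate) below the hinge at the top edge, so the moment about the hinge is M = F × 0.615 = 2.65221 × 0.615 = 1.63111 kN·m.

M ≈ 1.631 kN·m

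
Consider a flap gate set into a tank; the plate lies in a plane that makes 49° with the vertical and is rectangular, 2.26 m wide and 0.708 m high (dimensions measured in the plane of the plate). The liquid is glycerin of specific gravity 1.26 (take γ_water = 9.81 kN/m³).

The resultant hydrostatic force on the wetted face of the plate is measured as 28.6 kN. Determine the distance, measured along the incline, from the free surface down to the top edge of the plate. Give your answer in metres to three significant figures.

γ = 1.26 × 9.81 = 12.3606 kN/m³.
A = 2.26 × 0.708 = 1.60008 m².
From F = γ·h_c·A, the centroid depth is h_c = 28.6/(12.3606 × 1.60008) = 1.44605 m.
The plate makes 49° with the vertical, i.e. θ = 90° − 49° = 41° to the horizontal. Measuring y along the incline from the free-surface line, vertical depth h = y·sinθ with sinθ = 0.656059.
Along the incline, y_c = h_c/sinθ = 1.44605/0.656059 = 2.20415 m.
The centroid lies 0.708/2 = 0.354 m below the top edge, so the top edge sits at y_top = 2.20415 − 0.354 = 1.85015 m along the incline.

y_top ≈ 1.85 m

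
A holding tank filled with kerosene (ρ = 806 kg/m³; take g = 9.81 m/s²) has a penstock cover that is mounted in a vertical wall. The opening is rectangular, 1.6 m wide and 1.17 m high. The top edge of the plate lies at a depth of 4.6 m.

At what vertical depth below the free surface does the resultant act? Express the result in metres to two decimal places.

γ = ρg = 806 × 9.81 / 1000 = 7.90686 kN/m³.
The centroid lies 1.17/2 = 0.585 m below the top edge, so the centroid depth is h_c = 4.6 + 0.585 = 5.185 m.
A = 1.6 × 1.17 = 1.872 m².
Resultant F = γ·h_c·A = 7.90686 × 5.185 × 1.872 = 76.7465 kN.
I_c = b·h³/12 = 1.6 × 1.17³/12 = 0.213548 m⁴.
Centre of pressure: y_p = y_c + I_c/(y_c·A) = 5.185 + 0.213548/(5.185 × 1.872) = 5.185 + 0.0220009 = 5.207 m along the plane.

h_p = 5.21 m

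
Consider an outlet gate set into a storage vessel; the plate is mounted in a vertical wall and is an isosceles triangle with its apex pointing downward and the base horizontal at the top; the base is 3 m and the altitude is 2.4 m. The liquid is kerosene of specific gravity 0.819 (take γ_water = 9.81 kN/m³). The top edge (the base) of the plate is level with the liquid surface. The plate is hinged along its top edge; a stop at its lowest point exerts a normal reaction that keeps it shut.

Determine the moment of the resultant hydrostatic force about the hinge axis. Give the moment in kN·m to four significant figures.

M ≈ 27.77 kN·m

γ = 0.819 × 9.81 = 8.03439 kN/m³.
With the apex down, the centroid sits h/3 = 2.4/3 = 0.8 m below the base (the top edge), so the centroid depth is h_c = 0.8 m.
A = ½ × 3 × 2.4 = 3.6 m².
Resultant F = γ·h_c·A = 8.03439 × 0.8 × 3.6 = 23.139 kN.
I_c = b·h³/36 = 3 × 2.4³/36 = 1.152 m⁴.
Centre of pressure: y_p = y_c + I_c/(y_c·A) = 0.8 + 1.152/(0.8 × 3.6) = 0.8 + 0.4 = 1.2 m along the plane.
The resultant acts 0.8 + 0.4 = 1.2 m (along the plate) below the hinge at the top edge, so the moment about the hinge is M = F × 1.2 = 23.139 × 1.2 = 27.7668 kN·m.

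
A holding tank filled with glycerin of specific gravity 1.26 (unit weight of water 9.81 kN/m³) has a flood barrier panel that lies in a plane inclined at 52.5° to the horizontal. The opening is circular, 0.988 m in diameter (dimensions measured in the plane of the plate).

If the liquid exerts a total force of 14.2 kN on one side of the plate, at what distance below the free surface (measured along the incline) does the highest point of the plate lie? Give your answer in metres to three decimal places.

γ = 1.26 × 9.81 = 12.3606 kN/m³.
A = π(0.494)² = 0.766662 m².
From F = γ·h_c·A, the centroid depth is h_c = 14.2/(12.3606 × 0.766662) = 1.49846 m.
Let θ = 52.5° be the plate's angle to the horizontal; measure y along the incline from where the plane meets the free surface. Vertical depth h = y·sinθ with sinθ = 0.793353.
Along the incline, y_c = h_c/sinθ = 1.49846/0.793353 = 1.88877 m.
The centroid is at the centre, 0.494 m below the top of the plate, so the highest point sits at y_top = 1.88877 − 0.494 = 1.39477 m along the incline.

y_top ≈ 1.395 m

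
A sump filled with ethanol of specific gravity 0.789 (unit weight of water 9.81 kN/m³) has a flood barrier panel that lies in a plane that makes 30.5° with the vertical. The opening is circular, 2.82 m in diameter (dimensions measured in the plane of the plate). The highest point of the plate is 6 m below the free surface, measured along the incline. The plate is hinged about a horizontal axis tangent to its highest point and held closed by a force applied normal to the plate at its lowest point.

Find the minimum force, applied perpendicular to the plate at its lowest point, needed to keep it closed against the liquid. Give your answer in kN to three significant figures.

γ = 0.789 × 9.81 = 7.74009 kN/m³.
The plate makes 30.5° with the vertical, i.e. θ = 90° − 30.5° = 59.5° to the horizontal. Measuring y along the incline from the free-surface line, vertical depth h = y·sinθ with sinθ = 0.861629.
The centroid is at the centre, 1.41 m below the top of the plate, so y_c = 6 + 1.41 = 7.41 m and h_c = 7.41 × 0.861629 = 6.38467 m.
A = π(1.41)² = 6.2458 m².
Resultant F = γ·h_c·A = 7.74009 × 6.38467 × 6.2458 = 308.654 kN.
I_c = πr⁴/4 = π × 1.41⁴/4 = 3.10432 m⁴.
Centre of pressure: y_p = y_c + I_c/(y_c·A) = 7.41 + 3.10432/(7.41 × 6.2458) = 7.41 + 0.0670749 = 7.47707 m along the plane.
The resultant acts 1.41 + 0.0670749 = 1.47707 m (along the plate) below the hinge at the top edge, so the moment about the hinge is M = F × 1.47707 = 308.654 × 1.47707 = 455.904 kN·m.
A normal force at the bottom, 2.82 m from the hinge, must supply this moment: P = 455.904/2.82 = 161.668 kN.

P ≈ 162 kN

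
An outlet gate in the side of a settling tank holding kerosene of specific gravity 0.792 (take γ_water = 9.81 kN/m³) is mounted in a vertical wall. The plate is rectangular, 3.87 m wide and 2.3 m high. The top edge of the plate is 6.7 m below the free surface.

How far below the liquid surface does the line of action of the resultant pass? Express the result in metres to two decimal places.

γ = 0.792 × 9.81 = 7.76952 kN/m³.
The centroid lies 2.3/2 = 1.15 m below the top edge, so the centroid depth is h_c = 6.7 + 1.15 = 7.85 m.
A = 3.87 × 2.3 = 8.901 m².
Resultant F = γ·h_c·A = 7.76952 × 7.85 × 8.901 = 542.879 kN.
I_c = b·h³/12 = 3.87 × 2.3³/12 = 3.92386 m⁴.
Centre of pressure: y_p = y_c + I_c/(y_c·A) = 7.85 + 3.92386/(7.85 × 8.901) = 7.85 + 0.0561571 = 7.90616 m along the plane.

h_p = 7.91 m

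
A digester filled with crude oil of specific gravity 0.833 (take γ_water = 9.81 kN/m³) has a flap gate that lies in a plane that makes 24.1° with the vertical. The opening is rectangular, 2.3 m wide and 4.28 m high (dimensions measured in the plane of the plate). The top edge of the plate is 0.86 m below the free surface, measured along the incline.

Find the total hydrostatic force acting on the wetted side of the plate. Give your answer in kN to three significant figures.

F ≈ 220 kN

γ = 0.833 × 9.81 = 8.17173 kN/m³.
The plate makes 24.1° with the vertical, i.e. θ = 90° − 24.1° = 65.9° to the horizontal. Measuring y along the incline from the free-surface line, vertical depth h = y·sinθ with sinθ = 0.912834.
The centroid lies 4.28/2 = 2.14 m below the top edge, so y_c = 0.86 + 2.14 = 3 m and h_c = 3 × 0.912834 = 2.7385 m.
A = 2.3 × 4.28 = 9.844 m².
Resultant F = γ·h_c·A = 8.17173 × 2.7385 × 9.844 = 220.292 kN.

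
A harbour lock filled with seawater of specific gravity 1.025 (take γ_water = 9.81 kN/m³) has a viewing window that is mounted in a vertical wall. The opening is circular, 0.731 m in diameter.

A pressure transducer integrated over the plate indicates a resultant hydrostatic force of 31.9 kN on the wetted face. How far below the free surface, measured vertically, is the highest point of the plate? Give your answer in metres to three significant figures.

γ = 1.025 × 9.81 = 10.05525 kN/m³.
A = π(0.3655)² = 0.419686 m².
From F = γ·h_c·A, the centroid depth is h_c = 31.9/(10.05525 × 0.419686) = 7.55916 m.
The centroid is at the centre, 0.3655 m below the top of the plate, so the highest point sits at h_top = 7.55916 − 0.3655 = 7.19366 m below the surface.

d_top ≈ 7.19 m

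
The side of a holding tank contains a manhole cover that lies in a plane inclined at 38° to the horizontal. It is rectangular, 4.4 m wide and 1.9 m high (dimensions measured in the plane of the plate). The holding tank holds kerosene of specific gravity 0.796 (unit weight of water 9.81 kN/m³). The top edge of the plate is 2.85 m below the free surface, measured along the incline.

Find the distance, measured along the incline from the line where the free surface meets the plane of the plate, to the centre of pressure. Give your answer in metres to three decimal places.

γ = 0.796 × 9.81 = 7.80876 kN/m³.
Let θ = 38° be the plate's angle to the horizontal; measure y along the incline from where the plane meets the free surface. Vertical depth h = y·sinθ with sinθ = 0.615661.
The centroid lies 1.9/2 = 0.95 m below the top edge, so y_c = 2.85 + 0.95 = 3.8 m and h_c = 3.8 × 0.615661 = 2.33951 m.
A = 4.4 × 1.9 = 8.36 m².
Resultant F = γ·h_c·A = 7.80876 × 2.33951 × 8.36 = 152.726 kN.
I_c = b·h³/12 = 4.4 × 1.9³/12 = 2.51497 m⁴.
Centre of pressure: y_p = y_c + I_c/(y_c·A) = 3.8 + 2.51497/(3.8 × 8.36) = 3.8 + 0.0791668 = 3.87917 m along the plane.

y_p = 3.879 m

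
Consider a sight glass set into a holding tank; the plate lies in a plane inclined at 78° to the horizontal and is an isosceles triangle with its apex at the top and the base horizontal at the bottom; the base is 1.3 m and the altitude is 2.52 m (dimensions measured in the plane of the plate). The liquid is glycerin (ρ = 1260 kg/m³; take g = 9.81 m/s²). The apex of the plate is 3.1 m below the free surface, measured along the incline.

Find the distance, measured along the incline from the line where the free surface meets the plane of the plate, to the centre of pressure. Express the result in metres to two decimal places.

γ = ρg = 1260 × 9.81 / 1000 = 12.3606 kN/m³.
Let θ = 78° be the plate's angle to the horizontal; measure y along the incline from where the plane meets the free surface. Vertical depth h = y·sinθ with sinθ = 0.978148.
With the apex up, the centroid sits 2h/3 = 2 × 2.52/3 = 1.68 m below the apex, so y_c = 3.1 + 1.68 = 4.78 m and h_c = 4.78 × 0.978148 = 4.67555 m.
A = ½ × 1.3 × 2.52 = 1.638 m².
Resultant F = γ·h_c·A = 12.3606 × 4.67555 × 1.638 = 94.6643 kN.
I_c = b·h³/36 = 1.3 × 2.52³/36 = 0.577886 m⁴.
Centre of pressure: y_p = y_c + I_c/(y_c·A) = 4.78 + 0.577886/(4.78 × 1.638) = 4.78 + 0.0738075 = 4.85381 m along the plane.

y_p = 4.85 m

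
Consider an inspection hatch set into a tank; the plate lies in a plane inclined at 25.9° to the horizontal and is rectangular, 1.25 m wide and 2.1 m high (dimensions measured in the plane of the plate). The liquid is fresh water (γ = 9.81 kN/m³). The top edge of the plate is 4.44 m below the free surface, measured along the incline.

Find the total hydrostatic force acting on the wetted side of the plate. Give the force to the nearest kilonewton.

γ = 9.81 kN/m³.
Let θ = 25.9° be the plate's angle to the horizontal; measure y along the incline from where the plane meets the free surface. Vertical depth h = y·sinθ with sinθ = 0.436802.
The centroid lies 2.1/2 = 1.05 m below the top edge, so y_c = 4.44 + 1.05 = 5.49 m and h_c = 5.49 × 0.436802 = 2.39804 m.
A = 1.25 × 2.1 = 2.625 m².
Resultant F = γ·h_c·A = 9.81 × 2.39804 × 2.625 = 61.7525 kN.

F ≈ 62 kN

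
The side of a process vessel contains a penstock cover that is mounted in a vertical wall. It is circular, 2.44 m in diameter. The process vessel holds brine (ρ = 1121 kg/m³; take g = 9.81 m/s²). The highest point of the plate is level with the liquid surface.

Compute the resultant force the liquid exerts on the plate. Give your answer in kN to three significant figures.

γ = ρg = 1121 × 9.81 / 1000 = 10.99701 kN/m³.
The centroid is at the centre, 1.22 m below the top of the plate, so the centroid depth is h_c = 1.22 m.
A = π(1.22)² = 4.67595 m².
Resultant F = γ·h_c·A = 10.99701 × 1.22 × 4.67595 = 62.7342 kN.

F ≈ 62.7 kN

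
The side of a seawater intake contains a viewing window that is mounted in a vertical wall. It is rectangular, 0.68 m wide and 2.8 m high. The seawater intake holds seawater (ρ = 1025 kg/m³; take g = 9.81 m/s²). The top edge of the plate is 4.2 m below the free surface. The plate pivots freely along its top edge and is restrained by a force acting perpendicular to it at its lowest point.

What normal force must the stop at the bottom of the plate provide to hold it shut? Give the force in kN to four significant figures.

γ = ρg = 1025 × 9.81 / 1000 = 10.05525 kN/m³.
The centroid lies 2.8/2 = 1.4 m below the top edge, so the centroid depth is h_c = 4.2 + 1.4 = 5.6 m.
A = 0.68 × 2.8 = 1.904 m².
Resultant F = γ·h_c·A = 10.05525 × 5.6 × 1.904 = 107.213 kN.
I_c = b·h³/12 = 0.68 × 2.8³/12 = 1.24395 m⁴.
Centre of pressure: y_p = y_c + I_c/(y_c·A) = 5.6 + 1.24395/(5.6 × 1.904) = 5.6 + 0.116667 = 5.71667 m along the plane.
The resultant acts 1.4 + 0.116667 = 1.51667 m (along the plate) below the hinge at the top edge, so the moment about the hinge is M = F × 1.51667 = 107.213 × 1.51667 = 162.607 kN·m.
A normal force at the bottom, 2.8 m from the hinge, must supply this moment: P = 162.607/2.8 = 58.0739 kN.

P ≈ 58.07 kN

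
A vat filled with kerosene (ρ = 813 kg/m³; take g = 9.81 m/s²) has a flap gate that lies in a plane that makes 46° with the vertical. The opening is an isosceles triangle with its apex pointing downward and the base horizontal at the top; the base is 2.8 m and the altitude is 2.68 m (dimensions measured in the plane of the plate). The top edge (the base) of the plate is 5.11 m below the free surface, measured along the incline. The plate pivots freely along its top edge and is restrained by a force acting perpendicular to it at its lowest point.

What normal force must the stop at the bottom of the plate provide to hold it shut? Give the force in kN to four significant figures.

P ≈ 44.69 kN

γ = ρg = 813 × 9.81 / 1000 = 7.97553 kN/m³.
The plate makes 46° with the vertical, i.e. θ = 90° − 46° = 44° to the horizontal. Measuring y along the incline from the free-surface line, vertical depth h = y·sinθ with sinθ = 0.694658.
With the apex down, the centroid sits h/3 = 2.68/3 = 0.893333 m below the base (the top edge), so y_c = 5.11 + 0.893333 = 6.00333 m and h_c = 6.00333 × 0.694658 = 4.17026 m.
A = ½ × 2.8 × 2.68 = 3.752 m².
Resultant F = γ·h_c·A = 7.97553 × 4.17026 × 3.752 = 124.792 kN.
I_c = b·h³/36 = 2.8 × 2.68³/36 = 1.49713 m⁴.
Centre of pressure: y_p = y_c + I_c/(y_c·A) = 6.00333 + 1.49713/(6.00333 × 3.752) = 6.00333 + 0.0664668 = 6.0698 m along the plane.
The resultant acts 0.893333 + 0.0664668 = 0.9598 m (along the plate) below the hinge at the top edge, so the moment about the hinge is M = F × 0.9598 = 124.792 × 0.9598 = 119.775 kN·m.
A normal force at the bottom, 2.68 m from the hinge, must supply this moment: P = 119.775/2.68 = 44.6922 kN.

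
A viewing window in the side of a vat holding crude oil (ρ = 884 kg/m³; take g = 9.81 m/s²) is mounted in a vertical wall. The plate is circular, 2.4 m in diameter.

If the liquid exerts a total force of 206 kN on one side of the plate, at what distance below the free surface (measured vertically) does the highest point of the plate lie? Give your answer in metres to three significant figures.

d_top ≈ 4.05 m

γ = ρg = 884 × 9.81 / 1000 = 8.67204 kN/m³.
A = π(1.2)² = 4.52389 m².
From F = γ·h_c·A, the centroid depth is h_c = 206/(8.67204 × 4.52389) = 5.2509 m.
The centroid is at the centre, 1.2 m below the top of the plate, so the highest point sits at h_top = 5.2509 − 1.2 = 4.0509 m below the surface.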